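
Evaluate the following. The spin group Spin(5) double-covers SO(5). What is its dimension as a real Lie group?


Spin(n) double-covers SO(n); both have Lie algebra so(n) of dimension n(n-1)/2.
n = 5
n(n-1) = 5 * 4 = 20
dim Spin(5) = 20/2 = 10


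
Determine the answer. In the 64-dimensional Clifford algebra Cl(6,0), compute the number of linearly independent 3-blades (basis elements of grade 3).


Number of grade-k basis blades in Cl(p,q) with n = p + q is C(n, k).
n = 6 + 0 = 6
C(6, 3) = 6! / (3! * 3!)
= 720 / (6 * 6)
= 20


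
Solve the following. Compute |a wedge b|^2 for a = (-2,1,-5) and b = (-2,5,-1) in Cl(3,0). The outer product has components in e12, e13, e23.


a wedge b = (a1*b2 - a2*b1)*e12 + (a1*b3 - a3*b1)*e13 + (a2*b3 - a3*b2)*e23
e12 coeff: (-2)*5 - 1*(-2) = -10 - (-2) = -8
e13 coeff: (-2)*(-1) - (-5)*(-2) = 2 - 10 = -8
e23 coeff: 1*(-1) - (-5)*5 = -1 - (-25) = 24
|a wedge b|^2 = (-8)^2 + (-8)^2 + 24^2
= 64 + 64 + 576
= 704


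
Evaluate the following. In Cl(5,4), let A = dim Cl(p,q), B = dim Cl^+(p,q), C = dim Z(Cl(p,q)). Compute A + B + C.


n = 5 + 4 = 9
Total dim = 2^9 = 512
Even subalgebra dim = 2^8 = 256
n is odd, so center dim = 2
Sum = 512 + 256 + 2 = 770


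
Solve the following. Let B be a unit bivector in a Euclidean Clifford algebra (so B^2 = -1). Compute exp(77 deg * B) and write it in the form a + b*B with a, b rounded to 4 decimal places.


For a unit bivector B with B^2 = -1, the exponential series gives
e^(theta*B) = cos(theta) + sin(theta)*B (the GA analogue of Euler's formula).
theta = 77 degrees = 1.343904 rad
cos(77 deg) = 0.2250
sin(77 deg) = 0.9744
exp(theta*B) = 0.2250 + 0.9744*B


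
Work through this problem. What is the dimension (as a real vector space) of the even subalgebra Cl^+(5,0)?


Even subalgebra dimension = 2^(n-1)
n = 5 + 0 = 5
2^(5 - 1) = 2^4 = 16
Verification: sum of C(5,k) for even k = 1 + 10 + 5 = 16
Result = 16


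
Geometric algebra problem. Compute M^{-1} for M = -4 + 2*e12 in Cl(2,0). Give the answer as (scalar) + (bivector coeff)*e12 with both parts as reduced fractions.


M = -4 + 2*e12, where e12^2 = -1.
Since M commutes with its reverse ~M = a - b*e12, M * ~M = a^2 - b^2*e12^2 = a^2 + b^2.
So M^{-1} = ~M / (a^2 + b^2) = (a - b*e12)/(a^2 + b^2).
a^2 + b^2 = 16 + 4 = 20
Scalar part = -4/20 = -1/5
Bivector coeff = -2/20 = -1/10
M^{-1} = -1/5 - 1/10*e12


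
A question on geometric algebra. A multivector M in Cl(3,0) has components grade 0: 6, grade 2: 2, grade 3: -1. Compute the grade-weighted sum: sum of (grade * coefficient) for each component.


Grade-weighted sum = sum of grade_k * coefficient_k
0*6 = 0
2*2 = 4
3*(-1) = -3
Total = 0 + 4 + (-3) = 1


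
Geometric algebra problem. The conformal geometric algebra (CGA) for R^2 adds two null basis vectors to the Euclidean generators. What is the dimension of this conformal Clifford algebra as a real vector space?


The conformal model of R^2 uses Cl(3,1): the 2 Euclidean generators plus two extra orthogonal generators e+ (e+^2 = +1) and e- (e-^2 = -1), from which the null vectors e0, einf are built.
Number of generators m = 2 + 2 = 4.
dim Cl(p,q) = 2^m = 2^4 = 16


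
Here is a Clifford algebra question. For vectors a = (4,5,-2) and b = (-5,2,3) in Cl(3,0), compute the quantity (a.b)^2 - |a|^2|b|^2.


a . b = 4*(-5) + 5*2 + (-2)*3
= -20 + 10 + (-6) = -16
|a|^2 = 4^2 + 5^2 + (-2)^2 = 45
|b|^2 = (-5)^2 + 2^2 + 3^2 = 38
(a.b)^2 = (-16)^2 = 256
|a|^2 * |b|^2 = 45 * 38 = 1710
Result = 256 - 1710 = -1454


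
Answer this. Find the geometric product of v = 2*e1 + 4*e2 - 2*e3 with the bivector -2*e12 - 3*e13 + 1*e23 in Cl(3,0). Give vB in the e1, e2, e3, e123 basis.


vB has grade-1 (vector) and grade-3 (trivector) parts: vB = (v _| B) + (v ^ B).
Vector part <vB>_1:
  e1: -v2*b12 - v3*b13 = -(4)*(-2) - (-2)*(-3) = 2
  e2: v1*b12 - v3*b23 = (2)*(-2) - (-2)*(1) = -2
  e3: v1*b13 + v2*b23 = (2)*(-3) + (4)*(1) = -2
Trivector part <vB>_3:
  e123: v1*b23 - v2*b13 + v3*b12 = (2)*(1) - (4)*(-3) + (-2)*(-2) = 18
vB = 2*e1 - 2*e2 - 2*e3 + 18*e123


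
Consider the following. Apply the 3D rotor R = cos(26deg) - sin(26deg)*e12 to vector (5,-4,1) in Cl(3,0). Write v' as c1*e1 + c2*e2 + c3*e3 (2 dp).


Rotor R = cos(26deg) - sin(26deg)*e12
Rotation angle theta = 2 * 26 = 52 degrees in the e12 plane (e1 -> e2).
The component perpendicular to the plane (e3) is invariant: v'_3 = v3 = 1.00
cos(52deg) = 0.6157, sin(52deg) = 0.7880
v'_1 = v1*cos(theta) - v2*sin(theta) = 5*0.6157 - (-4)*0.7880 = 6.23
v'_2 = v1*sin(theta) + v2*cos(theta) = 5*0.7880 + (-4)*0.6157 = 1.48
v' = 6.23*e1 + 1.48*e2 + 1.00*e3


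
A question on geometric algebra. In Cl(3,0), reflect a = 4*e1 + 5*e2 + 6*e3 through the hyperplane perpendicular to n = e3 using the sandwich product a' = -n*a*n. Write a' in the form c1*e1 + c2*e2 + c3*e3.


Reflection formula: a' = -n*a*n, with n = e3 (unit vector, n^2 = 1).
For reflection through hyperplane perp to e3:
The component along e3 flips sign, others stay.
a = (4, 5, 6)
a' = (4, 5, -6)
a' = 4*e1 + 5*e2 - 6*e3


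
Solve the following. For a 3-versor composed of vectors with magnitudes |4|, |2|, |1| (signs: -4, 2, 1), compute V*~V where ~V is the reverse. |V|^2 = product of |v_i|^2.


Each vector v_i has |v_i|^2 = s_i^2
Squared scales: (-4)^2 = 16, 2^2 = 4, 1^2 = 1
|V|^2 = 16 * 4 * 1
= 64


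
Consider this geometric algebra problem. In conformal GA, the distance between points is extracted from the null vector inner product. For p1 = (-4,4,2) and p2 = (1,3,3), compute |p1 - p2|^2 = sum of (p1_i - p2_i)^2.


p1 - p2 = (-5, 1, -1)
|p1 - p2|^2 = (-5)^2 + 1^2 + (-1)^2
= 25 + 1 + 1
= 27


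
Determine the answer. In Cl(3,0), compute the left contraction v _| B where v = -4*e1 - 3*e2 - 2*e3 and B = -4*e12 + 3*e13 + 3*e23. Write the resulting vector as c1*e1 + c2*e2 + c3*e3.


Left contraction v _| B = <vB>_1 (grade-1 part of the geometric product vB).
Using e1_|e12 = e2, e2_|e12 = -e1, e1_|e13 = e3, e3_|e13 = -e1, e2_|e23 = e3, e3_|e23 = -e2:
e1 coeff: -v2*b12 - v3*b13 = -(-3)*(-4) - (-2)*(3) = -6
e2 coeff: v1*b12 - v3*b23 = (-4)*(-4) - (-2)*(3) = 22
e3 coeff: v1*b13 + v2*b23 = (-4)*(3) + (-3)*(3) = -21
v _| B = -6*e1 + 22*e2 - 21*e3


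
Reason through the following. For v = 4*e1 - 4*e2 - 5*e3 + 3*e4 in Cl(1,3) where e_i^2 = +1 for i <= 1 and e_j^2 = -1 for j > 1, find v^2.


v^2 = sum of c_i^2 * e_i^2
Positive signature terms (e_i^2 = +1): 4^2 = 16
Negative signature terms (e_j^2 = -1): (-4)^2 + (-5)^2 + 3^2 = 50
v^2 = 16 - 50 = -34


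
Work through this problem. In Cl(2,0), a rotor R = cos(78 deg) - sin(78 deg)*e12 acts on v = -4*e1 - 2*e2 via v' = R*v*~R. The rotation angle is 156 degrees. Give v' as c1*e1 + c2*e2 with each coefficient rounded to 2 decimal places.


Rotor R = cos(78deg) - sin(78deg)*e12
Rotation angle theta = 2 * 78 = 156 degrees
v' = R*v*~R rotates v by theta.
cos(156deg) = -0.9135, sin(156deg) = 0.4067
v'_1 = -4*cos(156deg) - (-2)*sin(156deg)
= -4*(-0.9135) - (-2)*0.4067
= 4.47
v'_2 = -4*sin(156deg) + (-2)*cos(156deg)
= -4*0.4067 + (-2)*(-0.9135)
= 0.20
v' = 4.47*e1 + 0.20*e2


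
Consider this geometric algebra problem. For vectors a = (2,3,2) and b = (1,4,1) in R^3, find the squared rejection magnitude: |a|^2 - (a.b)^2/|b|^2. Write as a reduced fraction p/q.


|a|^2 = 2^2 + 3^2 + 2^2 = 17
|b|^2 = 1^2 + 4^2 + 1^2 = 18
a . b = 2*1 + 3*4 + 2*1 = 16
(a.b)^2 = 16^2 = 256
|rej|^2 = 17 - 256/18
= (306 - 256)/18
= 50/18
In lowest terms: 25/9


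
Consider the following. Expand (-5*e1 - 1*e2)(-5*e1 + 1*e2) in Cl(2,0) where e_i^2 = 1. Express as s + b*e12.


Expand: (-5*e1 - 1*e2)(-5*e1 + 1*e2)
= (-5)*(-5)*e1e1 + (-5)*1*e1e2 + (-1)*(-5)*e2e1 + (-1)*1*e2e2
Using e1^2 = e2^2 = 1, e2e1 = -e1e2:
Scalar part s = (-5)*(-5) + (-1)*1 = 25 + (-1) = 24
Bivector part b = (-5)*1 - (-1)*(-5) = -5 - 5 = -10
uv = 24 - 10*e12


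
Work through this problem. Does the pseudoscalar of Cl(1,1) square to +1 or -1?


The pseudoscalar I = e1...e_n (product of all n generators) of Cl(p,q) satisfies I^2 = (-1)^(q + n(n-1)/2).
p = 1, q = 1, n = p + q = 2
n(n-1)/2 = 2 * 1 / 2 = 1
Exponent = q + n(n-1)/2 = 1 + 1 = 2
I^2 = (-1)^2 = +1


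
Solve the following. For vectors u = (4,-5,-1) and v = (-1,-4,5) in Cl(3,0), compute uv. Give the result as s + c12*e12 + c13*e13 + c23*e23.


In Cl(3,0): e_i^2 = 1, e_ie_j = -e_je_i for i != j.
Scalar part = u . v = 4*(-1) + (-5)*(-4) + (-1)*5
= -4 + 20 + (-5) = 11
e12 coeff = 4*(-4) - (-5)*(-1) = -16 - 5 = -21
e13 coeff = 4*5 - (-1)*(-1) = 20 - 1 = 19
e23 coeff = (-5)*5 - (-1)*(-4) = -25 - 4 = -29
uv = 11 - 21*e12 + 19*e13 - 29*e23


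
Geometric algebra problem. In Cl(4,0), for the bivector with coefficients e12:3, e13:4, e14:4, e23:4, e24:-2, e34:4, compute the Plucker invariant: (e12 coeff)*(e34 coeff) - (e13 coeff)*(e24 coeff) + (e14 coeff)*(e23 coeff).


Plucker relation: af - be + cd
a*f = 3*4 = 12
b*e = 4*(-2) = -8
c*d = 4*4 = 16
af - be + cd = 12 - (-8) + 16
= 36


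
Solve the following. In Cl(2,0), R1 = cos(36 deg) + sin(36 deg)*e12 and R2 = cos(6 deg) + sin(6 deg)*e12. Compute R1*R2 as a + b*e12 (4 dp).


Same-plane rotors commute and their half-angles add:
R1*R2 = cos(a1 + a2) + sin(a1 + a2)*e12.
a1 + a2 = 36 + 6 = 42 deg
cos(42 deg) = 0.7431
sin(42 deg) = 0.6691
R1*R2 = 0.7431 + 0.6691*e12


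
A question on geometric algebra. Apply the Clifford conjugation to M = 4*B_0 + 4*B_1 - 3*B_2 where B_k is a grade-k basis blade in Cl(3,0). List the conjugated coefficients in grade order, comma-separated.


Clifford conjugate sign for grade k: (-1)^(k(k+1)/2)
Grade 0: (-1)^(0*1/2) = (-1)^0 = 1, coeff 4 -> 4
Grade 1: (-1)^(1*2/2) = (-1)^1 = -1, coeff 4 -> -4
Grade 2: (-1)^(2*3/2) = (-1)^3 = -1, coeff -3 -> 3
Conjugated coefficients: 4, -4, 3


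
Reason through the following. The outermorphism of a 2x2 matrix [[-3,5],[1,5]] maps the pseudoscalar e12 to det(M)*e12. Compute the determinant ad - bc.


The outermorphism of a linear map f sends e1^e2 to f(e1)^f(e2).
f(e1) = -3*e1 + 1*e2
f(e2) = 5*e1 + 5*e2
f(e1) ^ f(e2) = (-3*e1 + 1*e2) ^ (5*e1 + 5*e2)
= (-3)*5*e12 + 1*5*e21
= (-15 - 5)*e12
= -20*e12
Coefficient = -20


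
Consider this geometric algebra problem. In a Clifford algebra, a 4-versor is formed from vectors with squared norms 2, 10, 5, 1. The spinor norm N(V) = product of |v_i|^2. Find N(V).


Spinor norm N(V) = |v1|^2 * |v2|^2 * ... * |v4|^2
= 2 * 10 * 5 * 1
Running product: 2, 20, 100, 100
N(V) = 100


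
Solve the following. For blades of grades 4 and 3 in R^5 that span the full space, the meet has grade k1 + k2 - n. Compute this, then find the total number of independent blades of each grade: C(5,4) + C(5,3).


Meet grade = grade(A) + grade(B) - n
= 4 + 3 - 5 = 2
C(5,4) = 5
C(5,3) = 10
dim_A + dim_B = 5 + 10 = 15


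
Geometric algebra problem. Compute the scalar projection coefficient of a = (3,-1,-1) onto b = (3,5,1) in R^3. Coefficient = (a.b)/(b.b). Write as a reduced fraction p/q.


Projection coefficient = (a . b) / (b . b)
a . b = 3*3 + (-1)*5 + (-1)*1
= 9 + (-5) + (-1) = 3
b . b = 3^2 + 5^2 + 1^2
= 9 + 25 + 1 = 35
Coefficient = 3/35
In lowest terms: 3/35


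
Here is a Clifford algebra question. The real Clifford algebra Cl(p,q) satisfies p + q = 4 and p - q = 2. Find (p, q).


We need p + q = 4 and p - q = 2.
Adding: 2p = 4 + 2 = 6, so p = 3.
Then q = 4 - 3 = 1.
(p, q) = (3, 1)


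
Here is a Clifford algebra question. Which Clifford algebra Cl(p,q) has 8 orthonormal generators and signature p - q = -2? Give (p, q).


We need p + q = 8 and p - q = -2.
Adding: 2p = 8 + (-2) = 6, so p = 3.
Then q = 8 - 3 = 5.
(p, q) = (3, 5)


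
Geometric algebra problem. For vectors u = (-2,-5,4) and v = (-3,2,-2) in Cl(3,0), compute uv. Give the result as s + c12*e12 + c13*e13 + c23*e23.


In Cl(3,0): e_i^2 = 1, e_ie_j = -e_je_i for i != j.
Scalar part = u . v = (-2)*(-3) + (-5)*2 + 4*(-2)
= 6 + (-10) + (-8) = -12
e12 coeff = (-2)*2 - (-5)*(-3) = -4 - 15 = -19
e13 coeff = (-2)*(-2) - 4*(-3) = 4 - (-12) = 16
e23 coeff = (-5)*(-2) - 4*2 = 10 - 8 = 2
uv = -12 - 19*e12 + 16*e13 + 2*e23


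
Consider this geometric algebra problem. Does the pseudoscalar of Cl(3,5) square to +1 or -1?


The pseudoscalar I = e1...e_n (product of all n generators) of Cl(p,q) satisfies I^2 = (-1)^(q + n(n-1)/2).
p = 3, q = 5, n = p + q = 8
n(n-1)/2 = 8 * 7 / 2 = 28
Exponent = q + n(n-1)/2 = 5 + 28 = 33
I^2 = (-1)^33 = -1


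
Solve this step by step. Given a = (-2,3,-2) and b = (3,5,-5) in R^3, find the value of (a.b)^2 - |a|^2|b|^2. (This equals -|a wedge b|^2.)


a . b = (-2)*3 + 3*5 + (-2)*(-5)
= -6 + 15 + 10 = 19
|a|^2 = (-2)^2 + 3^2 + (-2)^2 = 17
|b|^2 = 3^2 + 5^2 + (-5)^2 = 59
(a.b)^2 = 19^2 = 361
|a|^2 * |b|^2 = 17 * 59 = 1003
Result = 361 - 1003 = -642


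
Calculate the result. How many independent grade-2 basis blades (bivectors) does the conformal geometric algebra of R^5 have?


The conformal model of R^5 uses Cl(6,1) with m = 5 + 2 = 7 generators.
Number of grade-2 blades = C(m, 2) = C(7, 2)
= 7*6/2 = 21


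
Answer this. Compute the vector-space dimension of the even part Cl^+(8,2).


Even subalgebra dimension = 2^(n-1)
n = 8 + 2 = 10
2^(10 - 1) = 2^9 = 512
Verification: sum of C(10,k) for even k = 1 + 45 + 210 + 210 + 45 + 1 = 512
Result = 512


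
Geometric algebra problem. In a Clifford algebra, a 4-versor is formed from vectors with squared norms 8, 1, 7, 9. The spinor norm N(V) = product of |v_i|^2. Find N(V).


Spinor norm N(V) = |v1|^2 * |v2|^2 * ... * |v4|^2
= 8 * 1 * 7 * 9
Running product: 8, 8, 56, 504
N(V) = 504


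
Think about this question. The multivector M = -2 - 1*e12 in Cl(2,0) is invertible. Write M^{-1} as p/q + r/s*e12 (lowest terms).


M = -2 - 1*e12, where e12^2 = -1.
Since M commutes with its reverse ~M = a - b*e12, M * ~M = a^2 - b^2*e12^2 = a^2 + b^2.
So M^{-1} = ~M / (a^2 + b^2) = (a - b*e12)/(a^2 + b^2).
a^2 + b^2 = 4 + 1 = 5
Scalar part = -2/5 = -2/5
Bivector coeff = 1/5 = 1/5
M^{-1} = -2/5 + 1/5*e12


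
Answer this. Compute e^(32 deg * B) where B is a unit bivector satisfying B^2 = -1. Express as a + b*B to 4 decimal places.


For a unit bivector B with B^2 = -1, the exponential series gives
e^(theta*B) = cos(theta) + sin(theta)*B (the GA analogue of Euler's formula).
theta = 32 degrees = 0.558505 rad
cos(32 deg) = 0.8480
sin(32 deg) = 0.5299
exp(theta*B) = 0.8480 + 0.5299*B


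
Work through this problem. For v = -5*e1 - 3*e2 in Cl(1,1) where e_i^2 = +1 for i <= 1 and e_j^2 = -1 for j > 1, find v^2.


v^2 = sum of c_i^2 * e_i^2
Positive signature terms (e_i^2 = +1): (-5)^2 = 25
Negative signature terms (e_j^2 = -1): (-3)^2 = 9
v^2 = 25 - 9 = 16


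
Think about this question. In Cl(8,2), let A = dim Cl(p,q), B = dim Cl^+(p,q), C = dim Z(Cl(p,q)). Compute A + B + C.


n = 8 + 2 = 10
Total dim = 2^10 = 1024
Even subalgebra dim = 2^9 = 512
n is even, so center dim = 1
Sum = 1024 + 512 + 1 = 1537


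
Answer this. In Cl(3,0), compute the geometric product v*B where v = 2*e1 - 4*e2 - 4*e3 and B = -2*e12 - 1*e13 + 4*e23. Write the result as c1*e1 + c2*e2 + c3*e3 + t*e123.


vB has grade-1 (vector) and grade-3 (trivector) parts: vB = (v _| B) + (v ^ B).
Vector part <vB>_1:
  e1: -v2*b12 - v3*b13 = -(-4)*(-2) - (-4)*(-1) = -12
  e2: v1*b12 - v3*b23 = (2)*(-2) - (-4)*(4) = 12
  e3: v1*b13 + v2*b23 = (2)*(-1) + (-4)*(4) = -18
Trivector part <vB>_3:
  e123: v1*b23 - v2*b13 + v3*b12 = (2)*(4) - (-4)*(-1) + (-4)*(-2) = 12
vB = -12*e1 + 12*e2 - 18*e3 + 12*e123


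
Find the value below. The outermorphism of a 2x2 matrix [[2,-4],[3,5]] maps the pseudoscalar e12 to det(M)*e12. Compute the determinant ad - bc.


The outermorphism of a linear map f sends e1^e2 to f(e1)^f(e2).
f(e1) = 2*e1 + 3*e2
f(e2) = -4*e1 + 5*e2
f(e1) ^ f(e2) = (2*e1 + 3*e2) ^ (-4*e1 + 5*e2)
= 2*5*e12 + 3*(-4)*e21
= (10 - (-12))*e12
= 22*e12
Coefficient = 22


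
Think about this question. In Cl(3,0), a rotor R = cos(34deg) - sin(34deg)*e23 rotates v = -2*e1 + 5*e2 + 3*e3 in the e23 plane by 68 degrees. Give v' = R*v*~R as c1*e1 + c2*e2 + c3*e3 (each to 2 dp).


Rotor R = cos(34deg) - sin(34deg)*e23
Rotation angle theta = 2 * 34 = 68 degrees in the e23 plane (e2 -> e3).
The component perpendicular to the plane (e1) is invariant: v'_1 = v1 = -2.00
cos(68deg) = 0.3746, sin(68deg) = 0.9272
v'_2 = v2*cos(theta) - v3*sin(theta) = 5*0.3746 - 3*0.9272 = -0.91
v'_3 = v2*sin(theta) + v3*cos(theta) = 5*0.9272 + 3*0.3746 = 5.76
v' = -2.00*e1 - 0.91*e2 + 5.76*e3


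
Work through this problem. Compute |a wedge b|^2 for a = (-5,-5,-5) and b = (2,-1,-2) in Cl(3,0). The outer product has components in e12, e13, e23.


a wedge b = (a1*b2 - a2*b1)*e12 + (a1*b3 - a3*b1)*e13 + (a2*b3 - a3*b2)*e23
e12 coeff: (-5)*(-1) - (-5)*2 = 5 - (-10) = 15
e13 coeff: (-5)*(-2) - (-5)*2 = 10 - (-10) = 20
e23 coeff: (-5)*(-2) - (-5)*(-1) = 10 - 5 = 5
|a wedge b|^2 = 15^2 + 20^2 + 5^2
= 225 + 400 + 25
= 650


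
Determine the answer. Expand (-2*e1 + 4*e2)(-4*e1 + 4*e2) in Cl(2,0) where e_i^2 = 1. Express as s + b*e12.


Expand: (-2*e1 + 4*e2)(-4*e1 + 4*e2)
= (-2)*(-4)*e1e1 + (-2)*4*e1e2 + 4*(-4)*e2e1 + 4*4*e2e2
Using e1^2 = e2^2 = 1, e2e1 = -e1e2:
Scalar part s = (-2)*(-4) + 4*4 = 8 + 16 = 24
Bivector part b = (-2)*4 - 4*(-4) = -8 - (-16) = 8
uv = 24 + 8*e12


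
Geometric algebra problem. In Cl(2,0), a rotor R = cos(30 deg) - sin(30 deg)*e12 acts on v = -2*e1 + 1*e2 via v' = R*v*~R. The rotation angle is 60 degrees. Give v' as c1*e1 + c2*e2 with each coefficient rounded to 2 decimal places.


Rotor R = cos(30deg) - sin(30deg)*e12
Rotation angle theta = 2 * 30 = 60 degrees
v' = R*v*~R rotates v by theta.
cos(60deg) = 0.5000, sin(60deg) = 0.8660
v'_1 = -2*cos(60deg) - 1*sin(60deg)
= -2*0.5000 - 1*0.8660
= -1.87
v'_2 = -2*sin(60deg) + 1*cos(60deg)
= -2*0.8660 + 1*0.5000
= -1.23
v' = -1.87*e1 - 1.23*e2


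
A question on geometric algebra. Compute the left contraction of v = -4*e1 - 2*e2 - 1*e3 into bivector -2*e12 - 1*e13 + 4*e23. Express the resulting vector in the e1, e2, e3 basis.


Left contraction v _| B = <vB>_1 (grade-1 part of the geometric product vB).
Using e1_|e12 = e2, e2_|e12 = -e1, e1_|e13 = e3, e3_|e13 = -e1, e2_|e23 = e3, e3_|e23 = -e2:
e1 coeff: -v2*b12 - v3*b13 = -(-2)*(-2) - (-1)*(-1) = -5
e2 coeff: v1*b12 - v3*b23 = (-4)*(-2) - (-1)*(4) = 12
e3 coeff: v1*b13 + v2*b23 = (-4)*(-1) + (-2)*(4) = -4
v _| B = -5*e1 + 12*e2 - 4*e3


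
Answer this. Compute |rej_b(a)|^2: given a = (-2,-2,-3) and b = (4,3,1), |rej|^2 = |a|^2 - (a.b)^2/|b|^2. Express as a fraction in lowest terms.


|a|^2 = (-2)^2 + (-2)^2 + (-3)^2 = 17
|b|^2 = 4^2 + 3^2 + 1^2 = 26
a . b = (-2)*4 + (-2)*3 + (-3)*1 = -17
(a.b)^2 = (-17)^2 = 289
|rej|^2 = 17 - 289/26
= (442 - 289)/26
= 153/26
In lowest terms: 153/26


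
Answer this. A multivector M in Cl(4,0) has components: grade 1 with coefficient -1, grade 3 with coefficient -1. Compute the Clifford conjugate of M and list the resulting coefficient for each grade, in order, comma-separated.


Clifford conjugate sign for grade k: (-1)^(k(k+1)/2)
Grade 1: (-1)^(1*2/2) = (-1)^1 = -1, coeff -1 -> 1
Grade 3: (-1)^(3*4/2) = (-1)^6 = 1, coeff -1 -> -1
Conjugated coefficients: 1, -1


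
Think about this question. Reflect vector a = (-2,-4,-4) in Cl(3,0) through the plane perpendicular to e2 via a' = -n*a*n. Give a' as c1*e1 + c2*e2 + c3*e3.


Reflection formula: a' = -n*a*n, with n = e2 (unit vector, n^2 = 1).
For reflection through hyperplane perp to e2:
The component along e2 flips sign, others stay.
a = (-2, -4, -4)
a' = (-2, 4, -4)
a' = -2*e1 + 4*e2 - 4*e3


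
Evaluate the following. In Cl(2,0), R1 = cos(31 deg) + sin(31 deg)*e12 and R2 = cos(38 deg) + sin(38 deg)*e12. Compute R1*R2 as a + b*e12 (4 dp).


Same-plane rotors commute and their half-angles add:
R1*R2 = cos(a1 + a2) + sin(a1 + a2)*e12.
a1 + a2 = 31 + 38 = 69 deg
cos(69 deg) = 0.3584
sin(69 deg) = 0.9336
R1*R2 = 0.3584 + 0.9336*e12


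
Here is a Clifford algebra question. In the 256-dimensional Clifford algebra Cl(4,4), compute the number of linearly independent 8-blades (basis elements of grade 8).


Number of grade-k basis blades in Cl(p,q) with n = p + q is C(n, k).
n = 4 + 4 = 8
C(8, 8) = 8! / (8! * 0!)
= 40320 / (40320 * 1)
= 1


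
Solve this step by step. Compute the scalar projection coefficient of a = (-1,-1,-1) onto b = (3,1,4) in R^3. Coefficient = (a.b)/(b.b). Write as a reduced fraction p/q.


Projection coefficient = (a . b) / (b . b)
a . b = (-1)*3 + (-1)*1 + (-1)*4
= -3 + (-1) + (-4) = -8
b . b = 3^2 + 1^2 + 4^2
= 9 + 1 + 16 = 26
Coefficient = -8/26
In lowest terms: -4/13


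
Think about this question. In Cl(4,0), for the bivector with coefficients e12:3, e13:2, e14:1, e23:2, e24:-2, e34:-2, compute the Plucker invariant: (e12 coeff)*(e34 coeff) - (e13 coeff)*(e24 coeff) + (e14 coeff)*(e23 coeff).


Plucker relation: af - be + cd
a*f = 3*(-2) = -6
b*e = 2*(-2) = -4
c*d = 1*2 = 2
af - be + cd = -6 - (-4) + 2
= 0


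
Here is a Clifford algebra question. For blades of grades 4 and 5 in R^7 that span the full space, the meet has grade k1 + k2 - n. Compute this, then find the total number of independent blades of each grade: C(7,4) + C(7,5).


Meet grade = grade(A) + grade(B) - n
= 4 + 5 - 7 = 2
C(7,4) = 35
C(7,5) = 21
dim_A + dim_B = 35 + 21 = 56


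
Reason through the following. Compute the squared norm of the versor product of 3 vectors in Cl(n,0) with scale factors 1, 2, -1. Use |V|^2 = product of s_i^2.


Each vector v_i has |v_i|^2 = s_i^2
Squared scales: 1^2 = 1, 2^2 = 4, (-1)^2 = 1
|V|^2 = 1 * 4 * 1
= 4


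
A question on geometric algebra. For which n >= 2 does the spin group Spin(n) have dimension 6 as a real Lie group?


dim Spin(n) = dim so(n) = n(n-1)/2.
Solve n(n-1)/2 = 6, i.e. n^2 - n - 12 = 0.
Discriminant = 1 + 8*6 = 49
n = (1 + sqrt(49))/2 = (1 + 7)/2 = 4


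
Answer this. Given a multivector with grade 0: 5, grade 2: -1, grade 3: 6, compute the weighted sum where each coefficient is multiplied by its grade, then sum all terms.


Grade-weighted sum = sum of grade_k * coefficient_k
0*5 = 0
2*(-1) = -2
3*6 = 18
Total = 0 + (-2) + 18 = 16


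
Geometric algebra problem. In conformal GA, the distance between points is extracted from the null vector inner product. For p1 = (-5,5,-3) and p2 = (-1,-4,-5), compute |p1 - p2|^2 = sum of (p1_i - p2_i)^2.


p1 - p2 = (-4, 9, 2)
|p1 - p2|^2 = (-4)^2 + 9^2 + 2^2
= 16 + 81 + 4
= 101


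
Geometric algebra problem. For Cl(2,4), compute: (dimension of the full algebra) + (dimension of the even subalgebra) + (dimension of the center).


n = 2 + 4 = 6
Total dim = 2^6 = 64
Even subalgebra dim = 2^5 = 32
n is even, so center dim = 1
Sum = 64 + 32 + 1 = 97


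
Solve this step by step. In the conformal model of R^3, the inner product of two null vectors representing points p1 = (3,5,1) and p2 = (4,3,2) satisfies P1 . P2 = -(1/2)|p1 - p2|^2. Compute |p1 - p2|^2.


p1 - p2 = (-1, 2, -1)
|p1 - p2|^2 = (-1)^2 + 2^2 + (-1)^2
= 1 + 4 + 1
= 6


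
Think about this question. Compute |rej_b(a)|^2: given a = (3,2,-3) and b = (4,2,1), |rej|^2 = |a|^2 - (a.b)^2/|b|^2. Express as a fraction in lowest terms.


|a|^2 = 3^2 + 2^2 + (-3)^2 = 22
|b|^2 = 4^2 + 2^2 + 1^2 = 21
a . b = 3*4 + 2*2 + (-3)*1 = 13
(a.b)^2 = 13^2 = 169
|rej|^2 = 22 - 169/21
= (462 - 169)/21
= 293/21
In lowest terms: 293/21


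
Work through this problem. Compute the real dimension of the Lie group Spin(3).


Spin(n) double-covers SO(n); both have Lie algebra so(n) of dimension n(n-1)/2.
n = 3
n(n-1) = 3 * 2 = 6
dim Spin(3) = 6/2 = 3


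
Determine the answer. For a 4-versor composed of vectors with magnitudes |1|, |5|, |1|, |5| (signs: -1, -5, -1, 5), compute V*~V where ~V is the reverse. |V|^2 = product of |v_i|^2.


Each vector v_i has |v_i|^2 = s_i^2
Squared scales: (-1)^2 = 1, (-5)^2 = 25, (-1)^2 = 1, 5^2 = 25
|V|^2 = 1 * 25 * 1 * 25
= 625


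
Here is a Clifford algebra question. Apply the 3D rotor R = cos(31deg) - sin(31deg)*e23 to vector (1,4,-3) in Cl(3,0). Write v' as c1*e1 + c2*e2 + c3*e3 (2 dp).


Rotor R = cos(31deg) - sin(31deg)*e23
Rotation angle theta = 2 * 31 = 62 degrees in the e23 plane (e2 -> e3).
The component perpendicular to the plane (e1) is invariant: v'_1 = v1 = 1.00
cos(62deg) = 0.4695, sin(62deg) = 0.8829
v'_2 = v2*cos(theta) - v3*sin(theta) = 4*0.4695 - (-3)*0.8829 = 4.53
v'_3 = v2*sin(theta) + v3*cos(theta) = 4*0.8829 + (-3)*0.4695 = 2.12
v' = 1.00*e1 + 4.53*e2 + 2.12*e3


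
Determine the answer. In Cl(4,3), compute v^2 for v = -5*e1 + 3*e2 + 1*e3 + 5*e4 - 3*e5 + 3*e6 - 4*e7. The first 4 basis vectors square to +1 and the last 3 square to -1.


v^2 = sum of c_i^2 * e_i^2
Positive signature terms (e_i^2 = +1): (-5)^2 + 3^2 + 1^2 + 5^2 = 60
Negative signature terms (e_j^2 = -1): (-3)^2 + 3^2 + (-4)^2 = 34
v^2 = 60 - 34 = 26


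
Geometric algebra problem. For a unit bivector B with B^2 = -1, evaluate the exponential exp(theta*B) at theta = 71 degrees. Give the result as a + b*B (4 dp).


For a unit bivector B with B^2 = -1, the exponential series gives
e^(theta*B) = cos(theta) + sin(theta)*B (the GA analogue of Euler's formula).
theta = 71 degrees = 1.239184 rad
cos(71 deg) = 0.3256
sin(71 deg) = 0.9455
exp(theta*B) = 0.3256 + 0.9455*B


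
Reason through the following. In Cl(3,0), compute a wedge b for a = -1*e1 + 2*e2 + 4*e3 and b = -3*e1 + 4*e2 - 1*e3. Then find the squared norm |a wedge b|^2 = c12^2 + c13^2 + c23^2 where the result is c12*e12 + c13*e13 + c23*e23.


a wedge b = (a1*b2 - a2*b1)*e12 + (a1*b3 - a3*b1)*e13 + (a2*b3 - a3*b2)*e23
e12 coeff: (-1)*4 - 2*(-3) = -4 - (-6) = 2
e13 coeff: (-1)*(-1) - 4*(-3) = 1 - (-12) = 13
e23 coeff: 2*(-1) - 4*4 = -2 - 16 = -18
|a wedge b|^2 = 2^2 + 13^2 + (-18)^2
= 4 + 169 + 324
= 497


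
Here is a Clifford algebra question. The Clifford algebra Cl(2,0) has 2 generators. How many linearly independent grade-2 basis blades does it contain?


Number of grade-k basis blades in Cl(p,q) with n = p + q is C(n, k).
n = 2 + 0 = 2
C(2, 2) = 2! / (2! * 0!)
= 2 / (2 * 1)
= 1


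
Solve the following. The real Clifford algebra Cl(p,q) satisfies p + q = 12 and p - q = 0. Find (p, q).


We need p + q = 12 and p - q = 0.
Adding: 2p = 12 + 0 = 12, so p = 6.
Then q = 12 - 6 = 6.
(p, q) = (6, 6)


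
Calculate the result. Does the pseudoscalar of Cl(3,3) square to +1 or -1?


The pseudoscalar I = e1...e_n (product of all n generators) of Cl(p,q) satisfies I^2 = (-1)^(q + n(n-1)/2).
p = 3, q = 3, n = p + q = 6
n(n-1)/2 = 6 * 5 / 2 = 15
Exponent = q + n(n-1)/2 = 3 + 15 = 18
I^2 = (-1)^18 = +1


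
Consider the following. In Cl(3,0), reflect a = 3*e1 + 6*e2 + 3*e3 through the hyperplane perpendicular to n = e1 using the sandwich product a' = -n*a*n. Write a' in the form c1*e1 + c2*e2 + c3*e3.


Reflection formula: a' = -n*a*n, with n = e1 (unit vector, n^2 = 1).
For reflection through hyperplane perp to e1:
The component along e1 flips sign, others stay.
a = (3, 6, 3)
a' = (-3, 6, 3)
a' = -3*e1 + 6*e2 + 3*e3


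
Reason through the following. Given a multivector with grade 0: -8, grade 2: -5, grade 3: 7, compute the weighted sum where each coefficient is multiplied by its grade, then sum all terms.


Grade-weighted sum = sum of grade_k * coefficient_k
0*(-8) = 0
2*(-5) = -10
3*7 = 21
Total = 0 + (-10) + 21 = 11


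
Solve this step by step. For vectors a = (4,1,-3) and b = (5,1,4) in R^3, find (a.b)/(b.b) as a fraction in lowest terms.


Projection coefficient = (a . b) / (b . b)
a . b = 4*5 + 1*1 + (-3)*4
= 20 + 1 + (-12) = 9
b . b = 5^2 + 1^2 + 4^2
= 25 + 1 + 16 = 42
Coefficient = 9/42
In lowest terms: 3/14


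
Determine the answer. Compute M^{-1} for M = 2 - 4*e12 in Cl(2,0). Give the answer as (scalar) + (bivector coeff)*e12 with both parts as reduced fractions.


M = 2 - 4*e12, where e12^2 = -1.
Since M commutes with its reverse ~M = a - b*e12, M * ~M = a^2 - b^2*e12^2 = a^2 + b^2.
So M^{-1} = ~M / (a^2 + b^2) = (a - b*e12)/(a^2 + b^2).
a^2 + b^2 = 4 + 16 = 20
Scalar part = 2/20 = 1/10
Bivector coeff = 4/20 = 1/5
M^{-1} = 1/10 + 1/5*e12


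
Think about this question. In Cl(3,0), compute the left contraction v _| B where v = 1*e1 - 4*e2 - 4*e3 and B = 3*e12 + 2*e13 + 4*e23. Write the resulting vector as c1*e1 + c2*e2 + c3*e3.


Left contraction v _| B = <vB>_1 (grade-1 part of the geometric product vB).
Using e1_|e12 = e2, e2_|e12 = -e1, e1_|e13 = e3, e3_|e13 = -e1, e2_|e23 = e3, e3_|e23 = -e2:
e1 coeff: -v2*b12 - v3*b13 = -(-4)*(3) - (-4)*(2) = 20
e2 coeff: v1*b12 - v3*b23 = (1)*(3) - (-4)*(4) = 19
e3 coeff: v1*b13 + v2*b23 = (1)*(2) + (-4)*(4) = -14
v _| B = 20*e1 + 19*e2 - 14*e3


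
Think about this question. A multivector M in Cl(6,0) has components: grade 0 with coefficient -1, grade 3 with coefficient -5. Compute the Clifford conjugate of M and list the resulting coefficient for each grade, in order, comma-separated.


Clifford conjugate sign for grade k: (-1)^(k(k+1)/2)
Grade 0: (-1)^(0*1/2) = (-1)^0 = 1, coeff -1 -> -1
Grade 3: (-1)^(3*4/2) = (-1)^6 = 1, coeff -5 -> -5
Conjugated coefficients: -1, -5


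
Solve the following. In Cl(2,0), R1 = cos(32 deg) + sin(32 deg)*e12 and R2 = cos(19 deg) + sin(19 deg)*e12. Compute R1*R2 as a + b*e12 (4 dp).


Same-plane rotors commute and their half-angles add:
R1*R2 = cos(a1 + a2) + sin(a1 + a2)*e12.
a1 + a2 = 32 + 19 = 51 deg
cos(51 deg) = 0.6293
sin(51 deg) = 0.7771
R1*R2 = 0.6293 + 0.7771*e12


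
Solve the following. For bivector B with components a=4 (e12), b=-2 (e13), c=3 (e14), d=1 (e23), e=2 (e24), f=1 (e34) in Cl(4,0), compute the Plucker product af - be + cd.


Plucker relation: af - be + cd
a*f = 4*1 = 4
b*e = (-2)*2 = -4
c*d = 3*1 = 3
af - be + cd = 4 - (-4) + 3
= 11


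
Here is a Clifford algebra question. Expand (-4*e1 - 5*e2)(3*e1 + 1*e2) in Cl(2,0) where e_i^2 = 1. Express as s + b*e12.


Expand: (-4*e1 - 5*e2)(3*e1 + 1*e2)
= (-4)*3*e1e1 + (-4)*1*e1e2 + (-5)*3*e2e1 + (-5)*1*e2e2
Using e1^2 = e2^2 = 1, e2e1 = -e1e2:
Scalar part s = (-4)*3 + (-5)*1 = -12 + (-5) = -17
Bivector part b = (-4)*1 - (-5)*3 = -4 - (-15) = 11
uv = -17 + 11*e12


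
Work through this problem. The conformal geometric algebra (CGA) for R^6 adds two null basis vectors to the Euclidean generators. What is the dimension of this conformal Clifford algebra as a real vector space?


The conformal model of R^6 uses Cl(7,1): the 6 Euclidean generators plus two extra orthogonal generators e+ (e+^2 = +1) and e- (e-^2 = -1), from which the null vectors e0, einf are built.
Number of generators m = 6 + 2 = 8.
dim Cl(p,q) = 2^m = 2^8 = 256


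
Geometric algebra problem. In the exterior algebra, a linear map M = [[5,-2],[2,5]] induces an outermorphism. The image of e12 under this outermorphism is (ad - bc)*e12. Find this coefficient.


The outermorphism of a linear map f sends e1^e2 to f(e1)^f(e2).
f(e1) = 5*e1 + 2*e2
f(e2) = -2*e1 + 5*e2
f(e1) ^ f(e2) = (5*e1 + 2*e2) ^ (-2*e1 + 5*e2)
= 5*5*e12 + 2*(-2)*e21
= (25 - (-4))*e12
= 29*e12
Coefficient = 29


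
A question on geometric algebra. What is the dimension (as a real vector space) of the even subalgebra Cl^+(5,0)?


Even subalgebra dimension = 2^(n-1)
n = 5 + 0 = 5
2^(5 - 1) = 2^4 = 16
Verification: sum of C(5,k) for even k = 1 + 10 + 5 = 16
Result = 16


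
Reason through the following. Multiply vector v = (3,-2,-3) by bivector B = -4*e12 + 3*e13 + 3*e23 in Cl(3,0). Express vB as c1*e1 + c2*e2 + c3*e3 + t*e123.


vB has grade-1 (vector) and grade-3 (trivector) parts: vB = (v _| B) + (v ^ B).
Vector part <vB>_1:
  e1: -v2*b12 - v3*b13 = -(-2)*(-4) - (-3)*(3) = 1
  e2: v1*b12 - v3*b23 = (3)*(-4) - (-3)*(3) = -3
  e3: v1*b13 + v2*b23 = (3)*(3) + (-2)*(3) = 3
Trivector part <vB>_3:
  e123: v1*b23 - v2*b13 + v3*b12 = (3)*(3) - (-2)*(3) + (-3)*(-4) = 27
vB = 1*e1 - 3*e2 + 3*e3 + 27*e123


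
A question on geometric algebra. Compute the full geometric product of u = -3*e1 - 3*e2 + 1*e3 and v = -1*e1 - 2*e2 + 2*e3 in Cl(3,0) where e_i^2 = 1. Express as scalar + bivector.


In Cl(3,0): e_i^2 = 1, e_ie_j = -e_je_i for i != j.
Scalar part = u . v = (-3)*(-1) + (-3)*(-2) + 1*2
= 3 + 6 + 2 = 11
e12 coeff = (-3)*(-2) - (-3)*(-1) = 6 - 3 = 3
e13 coeff = (-3)*2 - 1*(-1) = -6 - (-1) = -5
e23 coeff = (-3)*2 - 1*(-2) = -6 - (-2) = -4
uv = 11 + 3*e12 - 5*e13 - 4*e23


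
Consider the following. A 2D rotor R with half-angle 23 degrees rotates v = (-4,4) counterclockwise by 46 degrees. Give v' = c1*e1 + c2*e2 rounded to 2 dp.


Rotor R = cos(23deg) - sin(23deg)*e12
Rotation angle theta = 2 * 23 = 46 degrees
v' = R*v*~R rotates v by theta.
cos(46deg) = 0.6947, sin(46deg) = 0.7193
v'_1 = -4*cos(46deg) - 4*sin(46deg)
= -4*0.6947 - 4*0.7193
= -5.66
v'_2 = -4*sin(46deg) + 4*cos(46deg)
= -4*0.7193 + 4*0.6947
= -0.10
v' = -5.66*e1 - 0.10*e2


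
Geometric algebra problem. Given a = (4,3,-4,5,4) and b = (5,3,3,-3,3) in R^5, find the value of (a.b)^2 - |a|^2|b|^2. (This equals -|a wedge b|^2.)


a . b = 4*5 + 3*3 + (-4)*3 + 5*(-3) + 4*3
= 20 + 9 + (-12) + (-15) + 12 = 14
|a|^2 = 4^2 + 3^2 + (-4)^2 + 5^2 + 4^2 = 82
|b|^2 = 5^2 + 3^2 + 3^2 + (-3)^2 + 3^2 = 61
(a.b)^2 = 14^2 = 196
|a|^2 * |b|^2 = 82 * 61 = 5002
Result = 196 - 5002 = -4806


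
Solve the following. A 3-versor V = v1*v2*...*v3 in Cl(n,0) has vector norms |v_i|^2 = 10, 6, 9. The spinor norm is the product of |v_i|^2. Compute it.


Spinor norm N(V) = |v1|^2 * |v2|^2 * ... * |v3|^2
= 10 * 6 * 9
Running product: 10, 60, 540
N(V) = 540


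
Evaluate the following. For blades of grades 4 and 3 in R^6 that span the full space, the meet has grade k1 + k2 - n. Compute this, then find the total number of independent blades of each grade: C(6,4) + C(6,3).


Meet grade = grade(A) + grade(B) - n
= 4 + 3 - 6 = 1
C(6,4) = 15
C(6,3) = 20
dim_A + dim_B = 15 + 20 = 35


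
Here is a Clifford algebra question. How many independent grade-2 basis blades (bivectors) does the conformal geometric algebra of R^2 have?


The conformal model of R^2 uses Cl(3,1) with m = 2 + 2 = 4 generators.
Number of grade-2 blades = C(m, 2) = C(4, 2)
= 4*3/2 = 6


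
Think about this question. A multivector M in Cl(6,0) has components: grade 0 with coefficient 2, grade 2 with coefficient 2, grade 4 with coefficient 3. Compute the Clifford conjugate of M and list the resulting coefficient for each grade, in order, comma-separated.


Clifford conjugate sign for grade k: (-1)^(k(k+1)/2)
Grade 0: (-1)^(0*1/2) = (-1)^0 = 1, coeff 2 -> 2
Grade 2: (-1)^(2*3/2) = (-1)^3 = -1, coeff 2 -> -2
Grade 4: (-1)^(4*5/2) = (-1)^10 = 1, coeff 3 -> 3
Conjugated coefficients: 2, -2, 3


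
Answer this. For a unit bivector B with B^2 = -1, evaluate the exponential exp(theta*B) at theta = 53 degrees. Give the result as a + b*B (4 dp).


For a unit bivector B with B^2 = -1, the exponential series gives
e^(theta*B) = cos(theta) + sin(theta)*B (the GA analogue of Euler's formula).
theta = 53 degrees = 0.925025 rad
cos(53 deg) = 0.6018
sin(53 deg) = 0.7986
exp(theta*B) = 0.6018 + 0.7986*B


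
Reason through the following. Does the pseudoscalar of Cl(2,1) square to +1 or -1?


The pseudoscalar I = e1...e_n (product of all n generators) of Cl(p,q) satisfies I^2 = (-1)^(q + n(n-1)/2).
p = 2, q = 1, n = p + q = 3
n(n-1)/2 = 3 * 2 / 2 = 3
Exponent = q + n(n-1)/2 = 1 + 3 = 4
I^2 = (-1)^4 = +1


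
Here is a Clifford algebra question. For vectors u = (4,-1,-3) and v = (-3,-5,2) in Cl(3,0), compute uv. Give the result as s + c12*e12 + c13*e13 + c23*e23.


In Cl(3,0): e_i^2 = 1, e_ie_j = -e_je_i for i != j.
Scalar part = u . v = 4*(-3) + (-1)*(-5) + (-3)*2
= -12 + 5 + (-6) = -13
e12 coeff = 4*(-5) - (-1)*(-3) = -20 - 3 = -23
e13 coeff = 4*2 - (-3)*(-3) = 8 - 9 = -1
e23 coeff = (-1)*2 - (-3)*(-5) = -2 - 15 = -17
uv = -13 - 23*e12 - 1*e13 - 17*e23


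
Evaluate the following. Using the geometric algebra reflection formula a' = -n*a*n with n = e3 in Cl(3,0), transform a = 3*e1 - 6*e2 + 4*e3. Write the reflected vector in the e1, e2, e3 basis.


Reflection formula: a' = -n*a*n, with n = e3 (unit vector, n^2 = 1).
For reflection through hyperplane perp to e3:
The component along e3 flips sign, others stay.
a = (3, -6, 4)
a' = (3, -6, -4)
a' = 3*e1 - 6*e2 - 4*e3


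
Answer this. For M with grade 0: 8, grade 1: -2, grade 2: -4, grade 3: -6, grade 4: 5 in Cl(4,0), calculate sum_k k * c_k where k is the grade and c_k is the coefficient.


Grade-weighted sum = sum of grade_k * coefficient_k
0*8 = 0
1*(-2) = -2
2*(-4) = -8
3*(-6) = -18
4*5 = 20
Total = 0 + (-2) + (-8) + (-18) + 20 = -8


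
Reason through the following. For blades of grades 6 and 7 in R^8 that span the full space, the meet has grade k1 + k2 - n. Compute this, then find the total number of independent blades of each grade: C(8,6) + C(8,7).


Meet grade = grade(A) + grade(B) - n
= 6 + 7 - 8 = 5
C(8,6) = 28
C(8,7) = 8
dim_A + dim_B = 28 + 8 = 36


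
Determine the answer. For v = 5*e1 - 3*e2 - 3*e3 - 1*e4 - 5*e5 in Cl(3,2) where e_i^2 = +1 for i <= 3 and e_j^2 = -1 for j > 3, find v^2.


v^2 = sum of c_i^2 * e_i^2
Positive signature terms (e_i^2 = +1): 5^2 + (-3)^2 + (-3)^2 = 43
Negative signature terms (e_j^2 = -1): (-1)^2 + (-5)^2 = 26
v^2 = 43 - 26 = 17


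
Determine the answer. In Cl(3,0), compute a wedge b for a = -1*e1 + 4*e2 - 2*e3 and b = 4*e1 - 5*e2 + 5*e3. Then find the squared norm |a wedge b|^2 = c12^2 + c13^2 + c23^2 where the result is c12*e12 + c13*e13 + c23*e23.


a wedge b = (a1*b2 - a2*b1)*e12 + (a1*b3 - a3*b1)*e13 + (a2*b3 - a3*b2)*e23
e12 coeff: (-1)*(-5) - 4*4 = 5 - 16 = -11
e13 coeff: (-1)*5 - (-2)*4 = -5 - (-8) = 3
e23 coeff: 4*5 - (-2)*(-5) = 20 - 10 = 10
|a wedge b|^2 = (-11)^2 + 3^2 + 10^2
= 121 + 9 + 100
= 230


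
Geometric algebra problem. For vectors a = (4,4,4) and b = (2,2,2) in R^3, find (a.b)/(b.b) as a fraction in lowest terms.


Projection coefficient = (a . b) / (b . b)
a . b = 4*2 + 4*2 + 4*2
= 8 + 8 + 8 = 24
b . b = 2^2 + 2^2 + 2^2
= 4 + 4 + 4 = 12
Coefficient = 24/12
In lowest terms: 2/1


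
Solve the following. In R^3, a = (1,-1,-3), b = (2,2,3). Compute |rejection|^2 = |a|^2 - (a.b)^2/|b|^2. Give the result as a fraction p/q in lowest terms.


|a|^2 = 1^2 + (-1)^2 + (-3)^2 = 11
|b|^2 = 2^2 + 2^2 + 3^2 = 17
a . b = 1*2 + (-1)*2 + (-3)*3 = -9
(a.b)^2 = (-9)^2 = 81
|rej|^2 = 11 - 81/17
= (187 - 81)/17
= 106/17
In lowest terms: 106/17


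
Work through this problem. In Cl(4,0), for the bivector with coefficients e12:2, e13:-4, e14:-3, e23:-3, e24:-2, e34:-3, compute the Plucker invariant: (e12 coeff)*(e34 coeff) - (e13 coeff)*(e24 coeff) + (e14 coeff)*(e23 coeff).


Plucker relation: af - be + cd
a*f = 2*(-3) = -6
b*e = (-4)*(-2) = 8
c*d = (-3)*(-3) = 9
af - be + cd = -6 - 8 + 9
= -5


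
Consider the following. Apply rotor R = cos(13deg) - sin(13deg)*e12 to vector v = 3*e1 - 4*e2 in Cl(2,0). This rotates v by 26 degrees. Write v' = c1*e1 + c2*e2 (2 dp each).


Rotor R = cos(13deg) - sin(13deg)*e12
Rotation angle theta = 2 * 13 = 26 degrees
v' = R*v*~R rotates v by theta.
cos(26deg) = 0.8988, sin(26deg) = 0.4384
v'_1 = 3*cos(26deg) - (-4)*sin(26deg)
= 3*0.8988 - (-4)*0.4384
= 4.45
v'_2 = 3*sin(26deg) + (-4)*cos(26deg)
= 3*0.4384 + (-4)*0.8988
= -2.28
v' = 4.45*e1 - 2.28*e2


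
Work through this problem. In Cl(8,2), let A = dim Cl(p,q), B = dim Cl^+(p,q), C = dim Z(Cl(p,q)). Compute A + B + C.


n = 8 + 2 = 10
Total dim = 2^10 = 1024
Even subalgebra dim = 2^9 = 512
n is even, so center dim = 1
Sum = 1024 + 512 + 1 = 1537


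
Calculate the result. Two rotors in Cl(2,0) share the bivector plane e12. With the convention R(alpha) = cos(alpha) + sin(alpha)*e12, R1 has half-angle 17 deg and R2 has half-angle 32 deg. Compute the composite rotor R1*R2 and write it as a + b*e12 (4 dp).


Same-plane rotors commute and their half-angles add:
R1*R2 = cos(a1 + a2) + sin(a1 + a2)*e12.
a1 + a2 = 17 + 32 = 49 deg
cos(49 deg) = 0.6561
sin(49 deg) = 0.7547
R1*R2 = 0.6561 + 0.7547*e12


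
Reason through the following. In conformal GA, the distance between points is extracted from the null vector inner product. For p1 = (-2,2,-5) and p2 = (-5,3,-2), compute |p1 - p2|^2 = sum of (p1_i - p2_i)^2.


p1 - p2 = (3, -1, -3)
|p1 - p2|^2 = 3^2 + (-1)^2 + (-3)^2
= 9 + 1 + 9
= 19
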